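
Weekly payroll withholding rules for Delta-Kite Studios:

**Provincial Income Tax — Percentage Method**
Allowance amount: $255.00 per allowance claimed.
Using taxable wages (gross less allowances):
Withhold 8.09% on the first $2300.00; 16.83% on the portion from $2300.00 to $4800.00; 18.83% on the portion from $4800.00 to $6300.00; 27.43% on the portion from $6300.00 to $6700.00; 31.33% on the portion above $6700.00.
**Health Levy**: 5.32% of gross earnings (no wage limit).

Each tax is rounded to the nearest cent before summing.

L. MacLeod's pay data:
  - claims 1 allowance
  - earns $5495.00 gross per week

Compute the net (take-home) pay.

$4513.00

Provincial Income Tax: taxable = $5495.00 − 1×$255.00 = $5240.00
  $606.82 + 18.83% × ($5240.00 − $4800.00) = $606.82 + 18.83% × $440.00 = $689.67
Health Levy: 5.32% × $5495.00 = $292.33
Total withheld: $689.67 + $292.33 = $982.00
Net pay: $5495.00 − $982.00 = $4513.00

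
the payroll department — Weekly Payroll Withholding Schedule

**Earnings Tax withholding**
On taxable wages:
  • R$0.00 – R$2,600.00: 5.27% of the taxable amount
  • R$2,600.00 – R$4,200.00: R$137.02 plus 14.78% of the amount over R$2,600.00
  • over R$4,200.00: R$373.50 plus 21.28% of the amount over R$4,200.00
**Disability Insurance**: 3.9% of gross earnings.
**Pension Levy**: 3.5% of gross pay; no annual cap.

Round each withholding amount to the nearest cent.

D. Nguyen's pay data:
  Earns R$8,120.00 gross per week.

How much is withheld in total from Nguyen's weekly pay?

R$1,808.56

Earnings Tax: taxable = R$8,120.00
  R$373.50 + 21.28% × (R$8,120.00 − R$4,200.00) = R$373.50 + 21.28% × R$3,920.00 = R$1,207.68
Disability Insurance: 3.9% × R$8,120.00 = R$316.68
Pension Levy: 3.5% × R$8,120.00 = R$284.20
Total: R$1,207.68 + R$316.68 + R$284.20 = R$1,808.56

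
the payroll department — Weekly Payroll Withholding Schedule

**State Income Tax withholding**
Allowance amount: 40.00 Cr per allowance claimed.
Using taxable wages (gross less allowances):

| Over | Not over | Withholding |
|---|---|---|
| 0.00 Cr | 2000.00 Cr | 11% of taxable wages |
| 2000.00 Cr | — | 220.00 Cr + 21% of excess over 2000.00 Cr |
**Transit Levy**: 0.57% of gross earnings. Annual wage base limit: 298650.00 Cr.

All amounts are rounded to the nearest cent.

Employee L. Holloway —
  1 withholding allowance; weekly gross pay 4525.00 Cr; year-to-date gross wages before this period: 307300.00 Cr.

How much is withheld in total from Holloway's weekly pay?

State Income Tax: taxable = 4525.00 Cr − 1×40.00 Cr = 4485.00 Cr
  220.00 Cr + 21% × (4485.00 Cr − 2000.00 Cr) = 220.00 Cr + 21% × 2485.00 Cr = 741.85 Cr
Transit Levy: YTD 307300.00 Cr ≥ cap 298650.00 Cr → 0.00 Cr
Total: 741.85 Cr + 0.00 Cr = 741.85 Cr

741.85 Cr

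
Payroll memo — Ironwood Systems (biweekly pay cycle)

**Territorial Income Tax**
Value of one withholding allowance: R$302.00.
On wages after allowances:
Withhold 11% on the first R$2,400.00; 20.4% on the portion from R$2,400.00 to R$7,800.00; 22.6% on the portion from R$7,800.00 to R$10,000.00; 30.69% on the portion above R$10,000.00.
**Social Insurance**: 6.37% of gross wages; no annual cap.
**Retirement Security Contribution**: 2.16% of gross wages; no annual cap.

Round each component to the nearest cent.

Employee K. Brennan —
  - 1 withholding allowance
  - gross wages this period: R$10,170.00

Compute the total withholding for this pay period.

Territorial Income Tax: taxable = R$10,170.00 − 1×R$302.00 = R$9,868.00
  R$1,365.60 + 22.6% × (R$9,868.00 − R$7,800.00) = R$1,365.60 + 22.6% × R$2,068.00 = R$1,832.97
Social Insurance: 6.37% × R$10,170.00 = R$647.83
Retirement Security Contribution: 2.16% × R$10,170.00 = R$219.67
Total: R$1,832.97 + R$647.83 + R$219.67 = R$2,700.47

R$2,700.47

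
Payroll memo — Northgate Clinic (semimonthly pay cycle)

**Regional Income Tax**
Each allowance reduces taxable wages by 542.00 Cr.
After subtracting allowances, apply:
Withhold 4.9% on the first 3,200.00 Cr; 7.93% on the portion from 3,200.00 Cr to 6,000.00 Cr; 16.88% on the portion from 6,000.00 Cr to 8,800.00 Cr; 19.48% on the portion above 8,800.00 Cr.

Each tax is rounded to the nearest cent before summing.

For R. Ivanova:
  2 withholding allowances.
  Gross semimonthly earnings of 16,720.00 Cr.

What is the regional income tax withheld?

Regional Income Tax: taxable = 16,720.00 Cr − 2×542.00 Cr = 15,636.00 Cr
  851.48 Cr + 19.48% × (15,636.00 Cr − 8,800.00 Cr) = 851.48 Cr + 19.48% × 6,836.00 Cr = 2,183.13 Cr

2,183.13 Cr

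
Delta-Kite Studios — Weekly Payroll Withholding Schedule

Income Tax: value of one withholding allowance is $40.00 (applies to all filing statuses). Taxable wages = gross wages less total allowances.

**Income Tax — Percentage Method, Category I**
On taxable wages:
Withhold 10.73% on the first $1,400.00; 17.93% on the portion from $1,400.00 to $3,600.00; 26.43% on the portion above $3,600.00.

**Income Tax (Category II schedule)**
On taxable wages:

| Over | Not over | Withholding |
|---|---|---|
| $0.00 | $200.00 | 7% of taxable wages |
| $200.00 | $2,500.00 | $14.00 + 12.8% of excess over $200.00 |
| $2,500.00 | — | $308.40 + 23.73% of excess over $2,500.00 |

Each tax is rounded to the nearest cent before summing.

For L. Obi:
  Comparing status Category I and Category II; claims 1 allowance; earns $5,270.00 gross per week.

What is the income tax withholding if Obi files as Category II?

$956.23

Income Tax (Category II): taxable = $5,270.00 − 1×$40.00 = $5,230.00
  $308.40 + 23.73% × ($5,230.00 − $2,500.00) = $308.40 + 23.73% × $2,730.00 = $956.23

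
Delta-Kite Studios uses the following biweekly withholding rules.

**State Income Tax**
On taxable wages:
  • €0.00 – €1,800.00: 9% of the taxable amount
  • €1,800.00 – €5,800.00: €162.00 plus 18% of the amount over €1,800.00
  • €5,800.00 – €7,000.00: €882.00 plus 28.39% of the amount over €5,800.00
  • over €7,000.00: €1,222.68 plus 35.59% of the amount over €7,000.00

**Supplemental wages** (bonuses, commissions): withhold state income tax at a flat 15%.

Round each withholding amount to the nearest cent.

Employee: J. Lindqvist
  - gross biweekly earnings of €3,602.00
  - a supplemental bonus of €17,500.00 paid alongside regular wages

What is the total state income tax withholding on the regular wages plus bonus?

State Income Tax: taxable = €3,602.00
  €162.00 + 18% × (€3,602.00 − €1,800.00) = €162.00 + 18% × €1,802.00 = €486.36
Supplemental (15% flat on bonus): 15% × €17,500.00 = €2,625.00
Total state income tax: €486.36 + €2,625.00 = €3,111.36

€3,111.36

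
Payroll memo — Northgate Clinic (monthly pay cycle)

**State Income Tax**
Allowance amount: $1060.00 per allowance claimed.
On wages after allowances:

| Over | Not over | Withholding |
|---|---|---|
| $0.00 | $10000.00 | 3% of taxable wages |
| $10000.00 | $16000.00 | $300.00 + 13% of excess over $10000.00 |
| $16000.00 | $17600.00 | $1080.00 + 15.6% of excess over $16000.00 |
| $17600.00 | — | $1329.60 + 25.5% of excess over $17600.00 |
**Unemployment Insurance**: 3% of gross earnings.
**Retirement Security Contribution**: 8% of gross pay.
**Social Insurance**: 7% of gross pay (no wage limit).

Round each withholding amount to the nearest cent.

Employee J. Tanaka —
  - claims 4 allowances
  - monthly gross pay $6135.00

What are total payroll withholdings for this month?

$1161.15

State Income Tax: taxable = $6135.00 − 4×$1060.00 = $1895.00
  3% × $1895.00 = $56.85
Unemployment Insurance: 3% × $6135.00 = $184.05
Retirement Security Contribution: 8% × $6135.00 = $490.80
Social Insurance: 7% × $6135.00 = $429.45
Total: $56.85 + $184.05 + $490.80 + $429.45 = $1161.15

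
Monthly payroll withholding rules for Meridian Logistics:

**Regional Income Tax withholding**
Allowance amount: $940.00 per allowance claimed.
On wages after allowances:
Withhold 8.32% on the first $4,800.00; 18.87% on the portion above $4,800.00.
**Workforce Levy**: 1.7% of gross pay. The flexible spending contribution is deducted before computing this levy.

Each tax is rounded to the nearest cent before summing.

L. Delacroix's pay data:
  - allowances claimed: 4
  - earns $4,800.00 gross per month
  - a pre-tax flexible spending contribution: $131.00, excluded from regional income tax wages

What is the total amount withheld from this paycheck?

$155.00

Regional Income Tax: taxable = $4,800.00 − $131.00 − 4×$940.00 = $909.00
  8.32% × $909.00 = $75.63
Workforce Levy: 1.7% × $4,669.00 = $79.37
Total: $75.63 + $79.37 = $155.00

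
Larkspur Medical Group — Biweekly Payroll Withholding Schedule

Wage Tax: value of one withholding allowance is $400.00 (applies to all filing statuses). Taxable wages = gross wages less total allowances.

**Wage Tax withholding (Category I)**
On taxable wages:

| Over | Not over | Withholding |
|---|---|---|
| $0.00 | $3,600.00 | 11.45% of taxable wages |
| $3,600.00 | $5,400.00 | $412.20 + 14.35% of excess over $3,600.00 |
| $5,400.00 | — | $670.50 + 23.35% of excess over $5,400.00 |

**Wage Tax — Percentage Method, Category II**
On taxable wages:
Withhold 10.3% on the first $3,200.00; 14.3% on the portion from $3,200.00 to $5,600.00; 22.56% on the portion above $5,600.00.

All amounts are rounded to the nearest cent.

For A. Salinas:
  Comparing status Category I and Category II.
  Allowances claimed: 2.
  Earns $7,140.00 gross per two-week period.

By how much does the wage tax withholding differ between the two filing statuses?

Wage Tax (Category I): taxable = $7,140.00 − 2×$400.00 = $6,340.00
  $670.50 + 23.35% × ($6,340.00 − $5,400.00) = $670.50 + 23.35% × $940.00 = $889.99
Wage Tax (Category II): taxable = $7,140.00 − 2×$400.00 = $6,340.00
  $672.80 + 22.56% × ($6,340.00 − $5,600.00) = $672.80 + 22.56% × $740.00 = $839.74
Difference: |$889.99 − $839.74| = $50.25 (higher under Category I)

$50.25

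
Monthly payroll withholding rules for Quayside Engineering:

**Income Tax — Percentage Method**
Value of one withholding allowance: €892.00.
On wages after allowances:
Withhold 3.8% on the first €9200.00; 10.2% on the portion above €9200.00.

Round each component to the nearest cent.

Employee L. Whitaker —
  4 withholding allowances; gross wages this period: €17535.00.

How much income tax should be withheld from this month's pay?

Income Tax: taxable = €17535.00 − 4×€892.00 = €13967.00
  €349.60 + 10.2% × (€13967.00 − €9200.00) = €349.60 + 10.2% × €4767.00 = €835.83

€835.83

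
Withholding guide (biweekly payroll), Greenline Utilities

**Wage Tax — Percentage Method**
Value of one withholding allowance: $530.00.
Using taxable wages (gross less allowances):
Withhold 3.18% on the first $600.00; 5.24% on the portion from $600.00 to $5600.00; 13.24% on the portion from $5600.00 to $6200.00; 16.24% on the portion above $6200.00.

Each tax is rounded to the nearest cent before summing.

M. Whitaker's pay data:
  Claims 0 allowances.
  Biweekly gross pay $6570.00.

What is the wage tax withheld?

Wage Tax: taxable = $6570.00
  $360.52 + 16.24% × ($6570.00 − $6200.00) = $360.52 + 16.24% × $370.00 = $420.61

$420.61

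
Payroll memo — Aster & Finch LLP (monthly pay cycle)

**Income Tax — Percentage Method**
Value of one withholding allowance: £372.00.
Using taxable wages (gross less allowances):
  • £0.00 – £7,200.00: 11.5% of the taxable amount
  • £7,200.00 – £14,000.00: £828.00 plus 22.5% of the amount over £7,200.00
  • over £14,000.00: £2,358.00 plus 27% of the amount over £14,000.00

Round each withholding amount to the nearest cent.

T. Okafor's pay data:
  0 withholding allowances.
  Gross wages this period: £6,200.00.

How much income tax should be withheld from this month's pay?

Income Tax: taxable = £6,200.00
  11.5% × £6,200.00 = £713.00

£713.00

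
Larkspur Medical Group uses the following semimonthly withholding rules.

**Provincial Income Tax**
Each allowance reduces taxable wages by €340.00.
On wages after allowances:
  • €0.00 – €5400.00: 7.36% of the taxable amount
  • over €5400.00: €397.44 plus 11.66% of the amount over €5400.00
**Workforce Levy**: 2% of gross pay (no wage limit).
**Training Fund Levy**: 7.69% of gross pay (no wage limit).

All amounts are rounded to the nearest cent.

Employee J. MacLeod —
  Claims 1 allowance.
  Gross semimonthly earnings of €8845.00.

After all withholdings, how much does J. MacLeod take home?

€7228.44

Provincial Income Tax: taxable = €8845.00 − 1×€340.00 = €8505.00
  €397.44 + 11.66% × (€8505.00 − €5400.00) = €397.44 + 11.66% × €3105.00 = €759.48
Workforce Levy: 2% × €8845.00 = €176.90
Training Fund Levy: 7.69% × €8845.00 = €680.18
Total withheld: €759.48 + €176.90 + €680.18 = €1616.56
Net pay: €8845.00 − €1616.56 = €7228.44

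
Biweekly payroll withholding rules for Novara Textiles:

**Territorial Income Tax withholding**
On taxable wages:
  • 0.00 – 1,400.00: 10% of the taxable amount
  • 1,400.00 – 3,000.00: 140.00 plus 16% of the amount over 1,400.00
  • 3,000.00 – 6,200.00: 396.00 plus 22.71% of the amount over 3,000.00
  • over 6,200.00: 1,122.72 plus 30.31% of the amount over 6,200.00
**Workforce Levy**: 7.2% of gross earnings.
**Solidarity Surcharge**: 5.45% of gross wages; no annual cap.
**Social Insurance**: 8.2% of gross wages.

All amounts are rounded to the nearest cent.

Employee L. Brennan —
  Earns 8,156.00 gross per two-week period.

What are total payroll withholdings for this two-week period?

Territorial Income Tax: taxable = 8,156.00
  1,122.72 + 30.31% × (8,156.00 − 6,200.00) = 1,122.72 + 30.31% × 1,956.00 = 1,715.58
Workforce Levy: 7.2% × 8,156.00 = 587.23
Solidarity Surcharge: 5.45% × 8,156.00 = 444.50
Social Insurance: 8.2% × 8,156.00 = 668.79
Total: 1,715.58 + 587.23 + 444.50 + 668.79 = 3,416.10

3,416.10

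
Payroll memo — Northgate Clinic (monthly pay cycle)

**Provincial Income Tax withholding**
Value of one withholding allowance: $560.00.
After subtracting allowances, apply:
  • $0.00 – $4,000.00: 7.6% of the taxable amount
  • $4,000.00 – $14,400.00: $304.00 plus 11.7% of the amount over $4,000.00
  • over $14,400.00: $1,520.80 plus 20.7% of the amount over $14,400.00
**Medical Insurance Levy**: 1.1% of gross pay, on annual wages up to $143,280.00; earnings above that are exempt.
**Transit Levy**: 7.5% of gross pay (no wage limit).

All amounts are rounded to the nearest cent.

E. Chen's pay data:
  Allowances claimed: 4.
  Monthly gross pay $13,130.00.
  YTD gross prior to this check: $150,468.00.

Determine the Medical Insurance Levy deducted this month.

$0.00

Medical Insurance Levy: YTD $150,468.00 ≥ cap $143,280.00 → $0.00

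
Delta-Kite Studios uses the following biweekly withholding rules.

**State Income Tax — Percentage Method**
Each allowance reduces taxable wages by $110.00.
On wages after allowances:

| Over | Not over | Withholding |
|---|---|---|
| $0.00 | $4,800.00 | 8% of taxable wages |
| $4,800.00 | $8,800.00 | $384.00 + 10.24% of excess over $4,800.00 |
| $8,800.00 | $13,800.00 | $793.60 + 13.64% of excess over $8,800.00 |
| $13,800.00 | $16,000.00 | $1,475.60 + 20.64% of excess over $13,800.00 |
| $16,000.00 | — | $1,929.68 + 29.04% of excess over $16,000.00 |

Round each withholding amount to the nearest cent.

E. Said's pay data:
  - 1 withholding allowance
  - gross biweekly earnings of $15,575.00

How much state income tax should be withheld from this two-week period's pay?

State Income Tax: taxable = $15,575.00 − 1×$110.00 = $15,465.00
  $1,475.60 + 20.64% × ($15,465.00 − $13,800.00) = $1,475.60 + 20.64% × $1,665.00 = $1,819.26

$1,819.26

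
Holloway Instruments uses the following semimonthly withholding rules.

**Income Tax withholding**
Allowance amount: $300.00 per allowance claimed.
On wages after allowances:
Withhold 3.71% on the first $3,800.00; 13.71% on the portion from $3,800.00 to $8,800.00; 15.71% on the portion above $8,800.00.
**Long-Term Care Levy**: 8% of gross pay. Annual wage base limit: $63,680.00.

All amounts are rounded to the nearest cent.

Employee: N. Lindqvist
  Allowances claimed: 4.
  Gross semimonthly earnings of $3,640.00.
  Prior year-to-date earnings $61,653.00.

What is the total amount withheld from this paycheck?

Income Tax: taxable = $3,640.00 − 4×$300.00 = $2,440.00
  3.71% × $2,440.00 = $90.52
Long-Term Care Levy: cap $63,680.00 − YTD $61,653.00 = $2,027.00 subject; 8% × $2,027.00 = $162.16
Total: $90.52 + $162.16 = $252.68

$252.68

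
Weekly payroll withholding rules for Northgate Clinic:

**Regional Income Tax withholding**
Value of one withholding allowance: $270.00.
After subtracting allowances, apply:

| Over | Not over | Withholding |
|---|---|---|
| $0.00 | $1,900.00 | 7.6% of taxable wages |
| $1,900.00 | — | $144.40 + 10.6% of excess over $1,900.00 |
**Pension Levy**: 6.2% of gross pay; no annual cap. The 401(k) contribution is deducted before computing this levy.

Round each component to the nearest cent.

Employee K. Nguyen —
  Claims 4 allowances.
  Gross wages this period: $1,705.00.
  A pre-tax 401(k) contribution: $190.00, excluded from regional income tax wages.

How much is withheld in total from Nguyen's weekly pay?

$126.99

Regional Income Tax: taxable = $1,705.00 − $190.00 − 4×$270.00 = $435.00
  7.6% × $435.00 = $33.06
Pension Levy: 6.2% × $1,515.00 = $93.93
Total: $33.06 + $93.93 = $126.99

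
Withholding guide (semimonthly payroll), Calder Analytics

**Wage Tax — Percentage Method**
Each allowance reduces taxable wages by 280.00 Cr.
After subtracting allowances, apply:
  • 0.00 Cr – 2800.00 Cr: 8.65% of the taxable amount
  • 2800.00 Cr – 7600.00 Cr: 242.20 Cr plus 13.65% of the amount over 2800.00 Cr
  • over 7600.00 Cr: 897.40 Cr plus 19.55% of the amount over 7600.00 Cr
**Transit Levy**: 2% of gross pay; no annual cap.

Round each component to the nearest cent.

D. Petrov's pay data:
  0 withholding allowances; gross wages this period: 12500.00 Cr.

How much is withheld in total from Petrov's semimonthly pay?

Wage Tax: taxable = 12500.00 Cr
  897.40 Cr + 19.55% × (12500.00 Cr − 7600.00 Cr) = 897.40 Cr + 19.55% × 4900.00 Cr = 1855.35 Cr
Transit Levy: 2% × 12500.00 Cr = 250.00 Cr
Total: 1855.35 Cr + 250.00 Cr = 2105.35 Cr

2105.35 Cr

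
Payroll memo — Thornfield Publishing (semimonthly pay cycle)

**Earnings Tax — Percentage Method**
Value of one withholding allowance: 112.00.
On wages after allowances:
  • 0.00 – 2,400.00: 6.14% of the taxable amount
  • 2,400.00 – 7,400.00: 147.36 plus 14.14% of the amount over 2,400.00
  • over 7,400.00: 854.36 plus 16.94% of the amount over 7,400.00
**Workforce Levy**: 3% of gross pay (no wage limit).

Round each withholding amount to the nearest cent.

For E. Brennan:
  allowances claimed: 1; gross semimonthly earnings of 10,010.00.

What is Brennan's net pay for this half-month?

8,432.18

Earnings Tax: taxable = 10,010.00 − 1×112.00 = 9,898.00
  854.36 + 16.94% × (9,898.00 − 7,400.00) = 854.36 + 16.94% × 2,498.00 = 1,277.52
Workforce Levy: 3% × 10,010.00 = 300.30
Total withheld: 1,277.52 + 300.30 = 1,577.82
Net pay: 10,010.00 − 1,577.82 = 8,432.18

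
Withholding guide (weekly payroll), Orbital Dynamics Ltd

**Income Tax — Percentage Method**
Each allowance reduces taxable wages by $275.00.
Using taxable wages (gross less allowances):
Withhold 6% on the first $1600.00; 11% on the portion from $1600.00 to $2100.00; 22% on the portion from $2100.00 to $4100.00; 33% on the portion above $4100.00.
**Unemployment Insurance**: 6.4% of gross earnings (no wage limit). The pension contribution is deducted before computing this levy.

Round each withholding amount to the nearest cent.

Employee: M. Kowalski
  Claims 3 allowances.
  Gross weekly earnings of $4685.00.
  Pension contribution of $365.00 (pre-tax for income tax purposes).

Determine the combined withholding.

$734.38

Income Tax: taxable = $4685.00 − $365.00 − 3×$275.00 = $3495.00
  $151.00 + 22% × ($3495.00 − $2100.00) = $151.00 + 22% × $1395.00 = $457.90
Unemployment Insurance: 6.4% × $4320.00 = $276.48
Total: $457.90 + $276.48 = $734.38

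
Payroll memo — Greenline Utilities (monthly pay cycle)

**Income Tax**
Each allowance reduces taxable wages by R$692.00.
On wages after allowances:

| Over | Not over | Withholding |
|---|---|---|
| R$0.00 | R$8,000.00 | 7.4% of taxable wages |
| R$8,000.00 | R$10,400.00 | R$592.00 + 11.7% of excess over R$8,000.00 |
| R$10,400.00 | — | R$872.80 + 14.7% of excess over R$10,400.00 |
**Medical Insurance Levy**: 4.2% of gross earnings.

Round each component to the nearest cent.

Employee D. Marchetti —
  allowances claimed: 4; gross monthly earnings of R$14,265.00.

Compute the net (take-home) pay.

Income Tax: taxable = R$14,265.00 − 4×R$692.00 = R$11,497.00
  R$872.80 + 14.7% × (R$11,497.00 − R$10,400.00) = R$872.80 + 14.7% × R$1,097.00 = R$1,034.06
Medical Insurance Levy: 4.2% × R$14,265.00 = R$599.13
Total withheld: R$1,034.06 + R$599.13 = R$1,633.19
Net pay: R$14,265.00 − R$1,633.19 = R$12,631.81

R$12,631.81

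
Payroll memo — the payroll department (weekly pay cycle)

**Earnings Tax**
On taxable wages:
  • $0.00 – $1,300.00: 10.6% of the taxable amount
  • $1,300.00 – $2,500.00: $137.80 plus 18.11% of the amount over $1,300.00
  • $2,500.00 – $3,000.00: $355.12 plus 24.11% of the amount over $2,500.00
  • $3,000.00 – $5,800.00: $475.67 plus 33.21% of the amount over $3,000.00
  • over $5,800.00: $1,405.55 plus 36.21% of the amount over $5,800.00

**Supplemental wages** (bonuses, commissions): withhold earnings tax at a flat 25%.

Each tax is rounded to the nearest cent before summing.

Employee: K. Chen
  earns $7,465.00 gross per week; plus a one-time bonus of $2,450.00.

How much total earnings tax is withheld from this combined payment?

$2,620.95

Earnings Tax: taxable = $7,465.00
  $1,405.55 + 36.21% × ($7,465.00 − $5,800.00) = $1,405.55 + 36.21% × $1,665.00 = $2,008.45
Supplemental (25% flat on bonus): 25% × $2,450.00 = $612.50
Total earnings tax: $2,008.45 + $612.50 = $2,620.95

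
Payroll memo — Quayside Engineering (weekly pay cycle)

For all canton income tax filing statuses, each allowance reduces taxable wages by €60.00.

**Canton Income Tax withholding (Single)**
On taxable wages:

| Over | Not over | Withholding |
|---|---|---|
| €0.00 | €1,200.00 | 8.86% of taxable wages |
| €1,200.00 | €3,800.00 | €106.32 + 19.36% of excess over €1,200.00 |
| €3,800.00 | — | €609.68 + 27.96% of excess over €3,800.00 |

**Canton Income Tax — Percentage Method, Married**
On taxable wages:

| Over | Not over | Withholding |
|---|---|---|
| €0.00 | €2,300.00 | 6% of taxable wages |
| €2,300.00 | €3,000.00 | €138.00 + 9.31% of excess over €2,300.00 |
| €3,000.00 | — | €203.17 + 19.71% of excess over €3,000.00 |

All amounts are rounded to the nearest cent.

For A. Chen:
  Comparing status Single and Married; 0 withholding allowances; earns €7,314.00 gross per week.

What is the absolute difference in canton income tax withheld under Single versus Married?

€538.73

Canton Income Tax (Single): taxable = €7,314.00
  €609.68 + 27.96% × (€7,314.00 − €3,800.00) = €609.68 + 27.96% × €3,514.00 = €1,592.19
Canton Income Tax (Married): taxable = €7,314.00
  €203.17 + 19.71% × (€7,314.00 − €3,000.00) = €203.17 + 19.71% × €4,314.00 = €1,053.46
Difference: |€1,592.19 − €1,053.46| = €538.73 (higher under Single)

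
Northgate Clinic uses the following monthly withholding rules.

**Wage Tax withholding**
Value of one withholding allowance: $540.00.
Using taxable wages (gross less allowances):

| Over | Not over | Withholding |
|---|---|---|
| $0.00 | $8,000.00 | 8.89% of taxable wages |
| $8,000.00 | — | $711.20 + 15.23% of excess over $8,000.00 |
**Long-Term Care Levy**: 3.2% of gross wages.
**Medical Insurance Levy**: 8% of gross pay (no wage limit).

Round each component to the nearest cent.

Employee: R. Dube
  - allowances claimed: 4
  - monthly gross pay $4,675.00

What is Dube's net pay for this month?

Wage Tax: taxable = $4,675.00 − 4×$540.00 = $2,515.00
  8.89% × $2,515.00 = $223.58
Long-Term Care Levy: 3.2% × $4,675.00 = $149.60
Medical Insurance Levy: 8% × $4,675.00 = $374.00
Total withheld: $223.58 + $149.60 + $374.00 = $747.18
Net pay: $4,675.00 − $747.18 = $3,927.82

$3,927.82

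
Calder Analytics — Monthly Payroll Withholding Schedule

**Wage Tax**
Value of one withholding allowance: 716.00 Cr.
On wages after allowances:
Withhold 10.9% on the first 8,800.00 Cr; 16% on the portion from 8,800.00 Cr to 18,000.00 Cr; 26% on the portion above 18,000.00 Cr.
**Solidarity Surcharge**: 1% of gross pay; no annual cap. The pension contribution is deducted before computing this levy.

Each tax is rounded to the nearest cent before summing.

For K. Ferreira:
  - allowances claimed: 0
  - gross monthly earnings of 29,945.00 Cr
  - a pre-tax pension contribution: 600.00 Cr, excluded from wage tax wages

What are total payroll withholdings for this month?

Wage Tax: taxable = 29,945.00 Cr − 600.00 Cr = 29,345.00 Cr
  2,431.20 Cr + 26% × (29,345.00 Cr − 18,000.00 Cr) = 2,431.20 Cr + 26% × 11,345.00 Cr = 5,380.90 Cr
Solidarity Surcharge: 1% × 29,345.00 Cr = 293.45 Cr
Total: 5,380.90 Cr + 293.45 Cr = 5,674.35 Cr

5,674.35 Cr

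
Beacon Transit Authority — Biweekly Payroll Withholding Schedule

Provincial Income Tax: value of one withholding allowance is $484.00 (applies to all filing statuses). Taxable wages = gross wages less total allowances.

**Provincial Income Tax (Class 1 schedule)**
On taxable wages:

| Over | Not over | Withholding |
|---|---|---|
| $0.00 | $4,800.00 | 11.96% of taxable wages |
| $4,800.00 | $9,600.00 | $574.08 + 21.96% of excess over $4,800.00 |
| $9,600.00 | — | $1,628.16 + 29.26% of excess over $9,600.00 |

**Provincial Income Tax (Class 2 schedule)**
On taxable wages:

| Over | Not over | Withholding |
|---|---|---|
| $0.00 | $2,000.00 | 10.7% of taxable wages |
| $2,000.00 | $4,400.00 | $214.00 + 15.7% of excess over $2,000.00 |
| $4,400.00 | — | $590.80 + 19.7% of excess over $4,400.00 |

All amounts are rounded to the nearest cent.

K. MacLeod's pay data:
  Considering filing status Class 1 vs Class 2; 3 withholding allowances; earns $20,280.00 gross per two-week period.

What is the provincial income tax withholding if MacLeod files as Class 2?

Provincial Income Tax (Class 2): taxable = $20,280.00 − 3×$484.00 = $18,828.00
  $590.80 + 19.7% × ($18,828.00 − $4,400.00) = $590.80 + 19.7% × $14,428.00 = $3,433.12

$3,433.12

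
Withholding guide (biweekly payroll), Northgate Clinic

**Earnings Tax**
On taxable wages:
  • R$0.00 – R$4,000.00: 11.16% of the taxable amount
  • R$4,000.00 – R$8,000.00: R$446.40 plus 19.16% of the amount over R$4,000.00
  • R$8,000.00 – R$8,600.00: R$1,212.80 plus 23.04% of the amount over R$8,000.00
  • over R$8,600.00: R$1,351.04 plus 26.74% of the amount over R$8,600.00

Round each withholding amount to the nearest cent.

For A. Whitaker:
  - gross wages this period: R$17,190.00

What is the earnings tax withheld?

Earnings Tax: taxable = R$17,190.00
  R$1,351.04 + 26.74% × (R$17,190.00 − R$8,600.00) = R$1,351.04 + 26.74% × R$8,590.00 = R$3,648.01

R$3,648.01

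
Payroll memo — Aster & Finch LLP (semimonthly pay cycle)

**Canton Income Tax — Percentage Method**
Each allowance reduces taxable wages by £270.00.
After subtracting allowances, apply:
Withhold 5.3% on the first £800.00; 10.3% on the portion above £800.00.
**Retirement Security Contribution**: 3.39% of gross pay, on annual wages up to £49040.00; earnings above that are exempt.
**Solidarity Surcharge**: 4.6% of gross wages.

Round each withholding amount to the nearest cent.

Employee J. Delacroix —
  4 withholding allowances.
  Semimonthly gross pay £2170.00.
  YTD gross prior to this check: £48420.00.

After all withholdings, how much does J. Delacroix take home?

Canton Income Tax: taxable = £2170.00 − 4×£270.00 = £1090.00
  £42.40 + 10.3% × (£1090.00 − £800.00) = £42.40 + 10.3% × £290.00 = £72.27
Retirement Security Contribution: cap £49040.00 − YTD £48420.00 = £620.00 subject; 3.39% × £620.00 = £21.02
Solidarity Surcharge: 4.6% × £2170.00 = £99.82
Total withheld: £72.27 + £21.02 + £99.82 = £193.11
Net pay: £2170.00 − £193.11 = £1976.89

£1976.89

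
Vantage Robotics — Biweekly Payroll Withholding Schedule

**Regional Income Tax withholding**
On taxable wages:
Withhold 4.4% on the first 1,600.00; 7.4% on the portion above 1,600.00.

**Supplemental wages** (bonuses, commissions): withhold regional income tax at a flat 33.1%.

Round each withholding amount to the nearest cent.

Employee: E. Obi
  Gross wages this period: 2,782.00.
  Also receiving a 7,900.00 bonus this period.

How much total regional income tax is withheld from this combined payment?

Regional Income Tax: taxable = 2,782.00
  70.40 + 7.4% × (2,782.00 − 1,600.00) = 70.40 + 7.4% × 1,182.00 = 157.87
Supplemental (33.1% flat on bonus): 33.1% × 7,900.00 = 2,614.90
Total regional income tax: 157.87 + 2,614.90 = 2,772.77

2,772.77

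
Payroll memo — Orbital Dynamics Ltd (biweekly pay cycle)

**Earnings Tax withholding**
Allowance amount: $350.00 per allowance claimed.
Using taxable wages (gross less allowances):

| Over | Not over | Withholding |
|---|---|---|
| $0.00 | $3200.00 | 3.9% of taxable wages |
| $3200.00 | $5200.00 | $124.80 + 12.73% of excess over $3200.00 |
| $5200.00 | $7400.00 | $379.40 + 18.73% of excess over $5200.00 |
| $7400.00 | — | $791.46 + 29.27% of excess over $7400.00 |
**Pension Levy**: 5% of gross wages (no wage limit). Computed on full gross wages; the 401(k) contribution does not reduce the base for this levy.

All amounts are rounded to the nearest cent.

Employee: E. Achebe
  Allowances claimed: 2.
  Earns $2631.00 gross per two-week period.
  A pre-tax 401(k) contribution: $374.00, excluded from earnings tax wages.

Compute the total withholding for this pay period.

$192.27

Earnings Tax: taxable = $2631.00 − $374.00 − 2×$350.00 = $1557.00
  3.9% × $1557.00 = $60.72
Pension Levy: 5% × $2631.00 = $131.55
Total: $60.72 + $131.55 = $192.27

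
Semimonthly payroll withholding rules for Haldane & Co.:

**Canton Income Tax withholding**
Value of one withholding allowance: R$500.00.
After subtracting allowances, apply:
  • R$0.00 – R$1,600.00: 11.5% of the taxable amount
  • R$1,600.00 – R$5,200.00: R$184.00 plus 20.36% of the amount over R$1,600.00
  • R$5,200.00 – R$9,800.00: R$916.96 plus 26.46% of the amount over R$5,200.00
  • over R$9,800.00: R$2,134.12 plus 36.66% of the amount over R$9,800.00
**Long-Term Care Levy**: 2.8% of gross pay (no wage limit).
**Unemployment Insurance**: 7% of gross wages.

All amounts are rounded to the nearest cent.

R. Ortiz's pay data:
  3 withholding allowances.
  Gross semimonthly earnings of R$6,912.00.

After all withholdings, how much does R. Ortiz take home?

R$5,261.56

Canton Income Tax: taxable = R$6,912.00 − 3×R$500.00 = R$5,412.00
  R$916.96 + 26.46% × (R$5,412.00 − R$5,200.00) = R$916.96 + 26.46% × R$212.00 = R$973.06
Long-Term Care Levy: 2.8% × R$6,912.00 = R$193.54
Unemployment Insurance: 7% × R$6,912.00 = R$483.84
Total withheld: R$973.06 + R$193.54 + R$483.84 = R$1,650.44
Net pay: R$6,912.00 − R$1,650.44 = R$5,261.56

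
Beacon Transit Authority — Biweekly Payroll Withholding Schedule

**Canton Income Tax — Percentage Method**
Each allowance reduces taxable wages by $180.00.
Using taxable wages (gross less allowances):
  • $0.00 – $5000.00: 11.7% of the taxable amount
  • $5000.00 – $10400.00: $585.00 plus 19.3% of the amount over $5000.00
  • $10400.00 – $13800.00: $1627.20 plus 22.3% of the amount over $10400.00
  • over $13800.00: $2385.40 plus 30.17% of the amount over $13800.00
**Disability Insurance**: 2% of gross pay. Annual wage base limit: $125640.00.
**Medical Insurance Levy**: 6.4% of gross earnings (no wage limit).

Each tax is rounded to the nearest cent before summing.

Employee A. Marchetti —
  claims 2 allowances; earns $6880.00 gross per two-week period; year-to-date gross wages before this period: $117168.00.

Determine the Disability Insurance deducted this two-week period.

Disability Insurance: 2% × $6880.00 = $137.60

$137.60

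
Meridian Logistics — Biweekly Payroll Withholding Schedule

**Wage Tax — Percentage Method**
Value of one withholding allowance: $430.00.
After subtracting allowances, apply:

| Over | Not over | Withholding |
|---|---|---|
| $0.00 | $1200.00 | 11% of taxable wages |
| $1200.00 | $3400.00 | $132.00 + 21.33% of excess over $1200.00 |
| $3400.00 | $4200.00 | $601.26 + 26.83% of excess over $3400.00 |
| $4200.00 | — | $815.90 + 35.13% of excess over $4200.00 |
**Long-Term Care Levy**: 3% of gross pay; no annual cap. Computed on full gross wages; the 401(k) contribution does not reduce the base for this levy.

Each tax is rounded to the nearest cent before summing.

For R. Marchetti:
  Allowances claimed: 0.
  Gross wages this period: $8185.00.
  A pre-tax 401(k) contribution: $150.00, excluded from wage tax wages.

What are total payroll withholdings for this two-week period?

$2408.69

Wage Tax: taxable = $8185.00 − $150.00 = $8035.00
  $815.90 + 35.13% × ($8035.00 − $4200.00) = $815.90 + 35.13% × $3835.00 = $2163.14
Long-Term Care Levy: 3% × $8185.00 = $245.55
Total: $2163.14 + $245.55 = $2408.69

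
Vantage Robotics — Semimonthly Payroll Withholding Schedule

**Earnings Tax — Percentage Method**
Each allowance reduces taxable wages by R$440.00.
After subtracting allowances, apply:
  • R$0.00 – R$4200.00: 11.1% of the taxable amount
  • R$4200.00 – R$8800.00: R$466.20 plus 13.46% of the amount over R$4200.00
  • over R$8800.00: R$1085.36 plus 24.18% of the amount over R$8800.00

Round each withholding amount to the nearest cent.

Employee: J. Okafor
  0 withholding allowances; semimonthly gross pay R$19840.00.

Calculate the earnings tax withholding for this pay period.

R$3754.83

Earnings Tax: taxable = R$19840.00
  R$1085.36 + 24.18% × (R$19840.00 − R$8800.00) = R$1085.36 + 24.18% × R$11040.00 = R$3754.83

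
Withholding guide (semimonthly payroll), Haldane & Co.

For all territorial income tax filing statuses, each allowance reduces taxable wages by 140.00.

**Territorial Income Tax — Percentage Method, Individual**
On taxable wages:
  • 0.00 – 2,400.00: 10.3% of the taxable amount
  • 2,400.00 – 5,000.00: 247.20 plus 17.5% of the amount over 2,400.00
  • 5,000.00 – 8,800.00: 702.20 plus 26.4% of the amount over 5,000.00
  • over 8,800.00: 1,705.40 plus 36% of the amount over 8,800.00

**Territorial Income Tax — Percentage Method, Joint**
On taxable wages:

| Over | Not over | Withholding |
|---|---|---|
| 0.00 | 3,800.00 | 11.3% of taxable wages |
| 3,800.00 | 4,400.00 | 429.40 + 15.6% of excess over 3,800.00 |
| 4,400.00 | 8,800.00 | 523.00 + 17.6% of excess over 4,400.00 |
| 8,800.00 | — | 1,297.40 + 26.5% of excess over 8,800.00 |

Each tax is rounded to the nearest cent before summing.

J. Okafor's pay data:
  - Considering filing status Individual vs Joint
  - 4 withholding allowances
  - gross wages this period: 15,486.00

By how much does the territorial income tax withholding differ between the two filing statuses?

989.97

Territorial Income Tax (Individual): taxable = 15,486.00 − 4×140.00 = 14,926.00
  1,705.40 + 36% × (14,926.00 − 8,800.00) = 1,705.40 + 36% × 6,126.00 = 3,910.76
Territorial Income Tax (Joint): taxable = 15,486.00 − 4×140.00 = 14,926.00
  1,297.40 + 26.5% × (14,926.00 − 8,800.00) = 1,297.40 + 26.5% × 6,126.00 = 2,920.79
Difference: |3,910.76 − 2,920.79| = 989.97 (higher under Individual)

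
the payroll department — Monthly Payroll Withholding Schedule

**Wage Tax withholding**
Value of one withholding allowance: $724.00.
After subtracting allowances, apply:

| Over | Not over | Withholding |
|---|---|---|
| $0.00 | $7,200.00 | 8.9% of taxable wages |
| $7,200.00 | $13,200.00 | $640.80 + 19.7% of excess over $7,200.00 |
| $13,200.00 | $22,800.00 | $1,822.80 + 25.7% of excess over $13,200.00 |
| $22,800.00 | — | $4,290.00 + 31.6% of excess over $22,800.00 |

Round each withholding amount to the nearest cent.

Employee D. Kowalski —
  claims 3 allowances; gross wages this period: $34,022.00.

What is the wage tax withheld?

Wage Tax: taxable = $34,022.00 − 3×$724.00 = $31,850.00
  $4,290.00 + 31.6% × ($31,850.00 − $22,800.00) = $4,290.00 + 31.6% × $9,050.00 = $7,149.80

$7,149.80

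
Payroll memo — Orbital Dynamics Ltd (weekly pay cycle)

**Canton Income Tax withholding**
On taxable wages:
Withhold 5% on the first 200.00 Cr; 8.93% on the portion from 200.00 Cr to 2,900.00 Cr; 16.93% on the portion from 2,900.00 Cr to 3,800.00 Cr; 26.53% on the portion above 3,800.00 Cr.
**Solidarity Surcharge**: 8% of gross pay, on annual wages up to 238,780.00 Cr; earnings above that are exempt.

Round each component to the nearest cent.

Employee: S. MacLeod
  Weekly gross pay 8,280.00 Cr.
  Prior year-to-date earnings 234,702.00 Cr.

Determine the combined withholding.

Canton Income Tax: taxable = 8,280.00 Cr
  403.48 Cr + 26.53% × (8,280.00 Cr − 3,800.00 Cr) = 403.48 Cr + 26.53% × 4,480.00 Cr = 1,592.02 Cr
Solidarity Surcharge: cap 238,780.00 Cr − YTD 234,702.00 Cr = 4,078.00 Cr subject; 8% × 4,078.00 Cr = 326.24 Cr
Total: 1,592.02 Cr + 326.24 Cr = 1,918.26 Cr

1,918.26 Cr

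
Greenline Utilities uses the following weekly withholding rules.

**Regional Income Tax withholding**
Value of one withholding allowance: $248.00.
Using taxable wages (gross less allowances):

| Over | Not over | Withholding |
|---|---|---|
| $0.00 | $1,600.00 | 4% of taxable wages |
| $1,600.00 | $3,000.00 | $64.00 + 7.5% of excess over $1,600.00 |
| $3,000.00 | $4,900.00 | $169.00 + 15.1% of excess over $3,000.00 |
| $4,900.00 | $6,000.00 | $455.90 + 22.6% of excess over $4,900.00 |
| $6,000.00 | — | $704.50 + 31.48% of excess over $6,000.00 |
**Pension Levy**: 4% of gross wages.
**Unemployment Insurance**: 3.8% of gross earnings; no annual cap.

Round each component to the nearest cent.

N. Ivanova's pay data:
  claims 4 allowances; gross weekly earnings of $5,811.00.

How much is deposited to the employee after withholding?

Regional Income Tax: taxable = $5,811.00 − 4×$248.00 = $4,819.00
  $169.00 + 15.1% × ($4,819.00 − $3,000.00) = $169.00 + 15.1% × $1,819.00 = $443.67
Pension Levy: 4% × $5,811.00 = $232.44
Unemployment Insurance: 3.8% × $5,811.00 = $220.82
Total withheld: $443.67 + $232.44 + $220.82 = $896.93
Net pay: $5,811.00 − $896.93 = $4,914.07

$4,914.07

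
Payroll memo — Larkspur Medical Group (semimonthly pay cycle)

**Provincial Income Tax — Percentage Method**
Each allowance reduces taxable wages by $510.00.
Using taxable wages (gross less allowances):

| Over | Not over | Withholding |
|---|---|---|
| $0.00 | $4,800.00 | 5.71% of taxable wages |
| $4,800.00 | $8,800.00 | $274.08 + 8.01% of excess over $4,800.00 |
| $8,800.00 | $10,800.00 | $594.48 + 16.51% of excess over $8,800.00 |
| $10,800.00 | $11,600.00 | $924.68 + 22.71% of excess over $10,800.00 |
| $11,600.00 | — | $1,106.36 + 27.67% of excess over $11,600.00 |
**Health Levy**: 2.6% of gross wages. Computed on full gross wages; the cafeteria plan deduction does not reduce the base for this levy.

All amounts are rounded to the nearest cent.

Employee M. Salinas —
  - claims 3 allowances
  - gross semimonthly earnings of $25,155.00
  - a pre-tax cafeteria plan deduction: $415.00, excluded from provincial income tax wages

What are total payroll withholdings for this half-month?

Provincial Income Tax: taxable = $25,155.00 − $415.00 − 3×$510.00 = $23,210.00
  $1,106.36 + 27.67% × ($23,210.00 − $11,600.00) = $1,106.36 + 27.67% × $11,610.00 = $4,318.85
Health Levy: 2.6% × $25,155.00 = $654.03
Total: $4,318.85 + $654.03 = $4,972.88

$4,972.88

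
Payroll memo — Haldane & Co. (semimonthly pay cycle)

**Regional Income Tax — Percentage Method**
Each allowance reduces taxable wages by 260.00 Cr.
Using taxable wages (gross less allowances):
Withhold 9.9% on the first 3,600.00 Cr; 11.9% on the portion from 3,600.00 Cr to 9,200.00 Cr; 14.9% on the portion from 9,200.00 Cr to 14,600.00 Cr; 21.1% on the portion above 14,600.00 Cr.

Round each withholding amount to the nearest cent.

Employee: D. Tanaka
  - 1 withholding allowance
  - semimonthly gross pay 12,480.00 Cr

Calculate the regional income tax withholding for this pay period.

1,472.78 Cr

Regional Income Tax: taxable = 12,480.00 Cr − 1×260.00 Cr = 12,220.00 Cr
  1,022.80 Cr + 14.9% × (12,220.00 Cr − 9,200.00 Cr) = 1,022.80 Cr + 14.9% × 3,020.00 Cr = 1,472.78 Cr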